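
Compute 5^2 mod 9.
5^{2} = 25 ≡ 7 mod 9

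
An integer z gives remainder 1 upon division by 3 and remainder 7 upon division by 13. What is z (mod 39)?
M = 3 × 13 = 39. M₁ = 13, y₁ ≡ 1 (mod 3). M₂ = 3, y₂ ≡ 9 (mod 13). z = 1×13×1 + 7×3×9 ≡ 7 (mod 39)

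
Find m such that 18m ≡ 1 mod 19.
Since 19 is prime, by Fermat 18^(-1) ≡ 18^{17} ≡ 18 mod 19. Verify: 18 × 18 = 324 ≡ 1 mod 19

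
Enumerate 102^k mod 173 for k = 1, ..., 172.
102^1, 102^2, ..., 102^{172} mod 173: [102, 24, 26, 57, 105, 157, 98, 135, 103, 126, 50, 83, 162, 89, 82, 60, 65, 56, 3, 133, 72, 78, 171, 142, 125, 121, 59, 136, 32, 150, 76, 140, 94, 73, 7, 22, 168, 9, 53, 43, 61, 167, 80, 29, 17, 4, 62, 96, 104, 55, 74, 109, 46, 21, 66, 158, 27, 159, 129, 10, 155, 67, 87, 51, 12, 13, 115, 139, 165, 49, 154, 138, 63, 25, 128, 81, 131, 41, 30, 119, 28, 88, 153, 36, 39, 172, 71, 149, 147, 116, 68, 16, 75, 38, 70, 47, 123, 90, 11, 84, 91, 113, 108, 117, 170, 40, 101, 95, 2, 31, 48, 52, 114, 37, 141, 23, 97, 33, 79, 100, 166, 151, 5, 164, 120, 130, 112, 6, 93, 144, 156, 169, 111, 77, 69, 118, 99, 64, 127, 152, 107, 15, 146, 14, 44, 163, 18, 106, 86, 122, 161, 160, 58, 34, 8, 124, 19, 35, 110, 148, 45, 92, 42, 132, 143, 54, 145, 85, 20, 137, 134, 1]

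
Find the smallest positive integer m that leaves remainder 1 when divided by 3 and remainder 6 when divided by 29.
M = 3 × 29 = 87. M₁ = 29, y₁ ≡ 2 mod 3. M₂ = 3, y₂ ≡ 10 mod 29. m = 1×29×2 + 6×3×10 ≡ 64 mod 87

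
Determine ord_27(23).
Powers of 23 mod 27: 23^1≡23, 23^2≡16, 23^3≡17, 23^4≡13, 23^5≡2, 23^6≡19, 23^7≡5, 23^8≡7, 23^9≡26, 23^10≡4, 23^11≡11, 23^12≡10, 23^13≡14, 23^14≡25, 23^15≡8, 23^16≡22, 23^17≡20, 23^18≡1. Order = 18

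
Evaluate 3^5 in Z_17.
By repeated squaring mod 17: 3^{1}≡3, 3^{2}≡9, 3^{4}≡13. Then 3^{5} = 3^{4+1} ≡ 13 × 3 ≡ 5 mod 17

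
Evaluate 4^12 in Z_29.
By repeated squaring mod 29: 4^{1}≡4, 4^{2}≡16, 4^{4}≡24, 4^{8}≡25. Then 4^{12} = 4^{8+4} ≡ 25 × 24 ≡ 20 mod 29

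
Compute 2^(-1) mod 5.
Since 5 is prime, by Fermat 2^(-1) ≡ 2^{3} ≡ 3 mod 5. Verify: 2 × 3 = 6 ≡ 1 mod 5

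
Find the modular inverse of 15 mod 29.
Since 29 is prime, by Fermat 15^(-1) ≡ 15^{27} ≡ 2 (mod 29). Verify: 15 × 2 = 30 ≡ 1 (mod 29)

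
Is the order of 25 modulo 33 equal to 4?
Powers of 25 mod 33: 25^1≡25, 25^2≡31, 25^3≡16, 25^4≡4, 25^5≡1. 25^4≡4≢1, so ord ≠ 4. No, the actual order is 5.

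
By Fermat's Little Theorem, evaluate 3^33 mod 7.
By Fermat: 3^{6} ≡ 1 (mod 7). 33 = 5×6 + 3. So 3^{33} ≡ 3^{3} ≡ 6 (mod 7)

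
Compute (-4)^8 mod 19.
By repeated squaring (mod 19): (-4)^{1}≡15, (-4)^{2}≡16, (-4)^{4}≡9, (-4)^{8}≡5. So (-4)^{8} ≡ 5 (mod 19)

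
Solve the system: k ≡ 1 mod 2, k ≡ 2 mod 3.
M = 2 × 3 = 6. M₁ = 3, y₁ ≡ 1 mod 2. M₂ = 2, y₂ ≡ 2 mod 3. k = 1×3×1 + 2×2×2 ≡ 5 mod 6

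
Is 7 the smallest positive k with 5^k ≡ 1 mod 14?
Powers of 5 mod 14: 5^1≡5, 5^2≡11, 5^3≡13, 5^4≡9, 5^5≡3, 5^6≡1. Already 5^6≡1, so the order is 6 < 7. No, the actual order is 6.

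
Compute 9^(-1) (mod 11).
Since 11 is prime, by Fermat 9^(-1) ≡ 9^{9} ≡ 5 (mod 11). Verify: 9 × 5 = 45 ≡ 1 (mod 11)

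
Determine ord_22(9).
Powers of 9 mod 22: 9^1≡9, 9^2≡15, 9^3≡3, 9^4≡5, 9^5≡1. Order = 5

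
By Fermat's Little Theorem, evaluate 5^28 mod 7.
By Fermat: 5^{6} ≡ 1 mod 7. 28 = 4×6 + 4. So 5^{28} ≡ 5^{4} ≡ 2 mod 7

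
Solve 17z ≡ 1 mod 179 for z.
Since 179 is prime, by Fermat 17^(-1) ≡ 17^{177} ≡ 158 mod 179. Verify: 17 × 158 = 2686 ≡ 1 mod 179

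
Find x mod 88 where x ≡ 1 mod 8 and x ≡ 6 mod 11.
M = 8 × 11 = 88. M₁ = 11, y₁ ≡ 3 mod 8. M₂ = 8, y₂ ≡ 7 mod 11. x = 1×11×3 + 6×8×7 ≡ 17 mod 88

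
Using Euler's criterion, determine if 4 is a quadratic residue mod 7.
By Euler's criterion: 4^{3} ≡ 1 (mod 7). Since this equals 1, 4 is a QR.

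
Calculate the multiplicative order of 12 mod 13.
Powers of 12 mod 13: 12^1≡12, 12^2≡1. ord_13(12) = 2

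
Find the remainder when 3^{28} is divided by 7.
By Fermat: 3^{6} ≡ 1 (mod 7). 28 = 4×6 + 4. So 3^{28} ≡ 3^{4} ≡ 4 (mod 7)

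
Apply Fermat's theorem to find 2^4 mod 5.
By Fermat's Little Theorem, 2^{4} ≡ 1 mod 5 since 5 is prime and gcd(2, 5) = 1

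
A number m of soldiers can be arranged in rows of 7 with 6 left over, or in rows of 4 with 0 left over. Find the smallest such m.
M = 7 × 4 = 28. M₁ = 4, y₁ ≡ 2 (mod 7). M₂ = 7, y₂ ≡ 3 (mod 4). m = 6×4×2 + 0×7×3 ≡ 20 (mod 28)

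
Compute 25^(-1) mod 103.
Since 103 is prime, by Fermat 25^(-1) ≡ 25^{101} ≡ 33 mod 103. Verify: 25 × 33 = 825 ≡ 1 mod 103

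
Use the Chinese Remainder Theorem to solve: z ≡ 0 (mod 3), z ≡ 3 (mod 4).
M = 3 × 4 = 12. M₁ = 4, y₁ ≡ 1 (mod 3). M₂ = 3, y₂ ≡ 3 (mod 4). z = 0×4×1 + 3×3×3 ≡ 3 (mod 12)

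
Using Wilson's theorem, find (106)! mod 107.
By Wilson's theorem, (106)! ≡ -1 ≡ 106 mod 107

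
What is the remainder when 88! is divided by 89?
By Wilson's theorem, (88)! ≡ -1 ≡ 88 (mod 89)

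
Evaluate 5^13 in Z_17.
By repeated squaring (mod 17): 5^{1}≡5, 5^{2}≡8, 5^{4}≡13, 5^{8}≡16. Then 5^{13} = 5^{8+4+1} ≡ 16 × 13 × 5 ≡ 3 (mod 17)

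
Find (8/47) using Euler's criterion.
(8/47) = 8^{23} mod 47 = 1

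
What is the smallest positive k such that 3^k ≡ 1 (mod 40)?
Powers of 3 mod 40: 3^1≡3, 3^2≡9, 3^3≡27, 3^4≡1. ord_40(3) = 4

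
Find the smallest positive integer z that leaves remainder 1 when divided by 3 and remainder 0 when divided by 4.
M = 3 × 4 = 12. M₁ = 4, y₁ ≡ 1 mod 3. M₂ = 3, y₂ ≡ 3 mod 4. z = 1×4×1 + 0×3×3 ≡ 4 mod 12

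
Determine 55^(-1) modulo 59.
Since 59 is prime, by Fermat 55^(-1) ≡ 55^{57} ≡ 44 mod 59. Verify: 55 × 44 = 2420 ≡ 1 mod 59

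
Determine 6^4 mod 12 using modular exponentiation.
6^{4} = 1296 ≡ 0 mod 12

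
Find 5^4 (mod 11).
5^{4} = 625 ≡ 9 (mod 11)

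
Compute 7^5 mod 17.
By repeated squaring (mod 17): 7^{1}≡7, 7^{2}≡15, 7^{4}≡4. Then 7^{5} = 7^{4+1} ≡ 4 × 7 ≡ 11 (mod 17)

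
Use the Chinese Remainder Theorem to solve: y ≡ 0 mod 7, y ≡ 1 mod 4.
M = 7 × 4 = 28. M₁ = 4, y₁ ≡ 2 mod 7. M₂ = 7, y₂ ≡ 3 mod 4. y = 0×4×2 + 1×7×3 ≡ 21 mod 28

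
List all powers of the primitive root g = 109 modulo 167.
109^1, 109^2, ..., 109^{166} mod 167: [109, 24, 111, 75, 159, 130, 142, 114, 68, 64, 129, 33, 90, 124, 156, 137, 70, 115, 10, 88, 73, 108, 82, 87, 131, 84, 138, 12, 139, 121, 163, 65, 71, 57, 34, 32, 148, 100, 45, 62, 78, 152, 35, 141, 5, 44, 120, 54, 41, 127, 149, 42, 69, 6, 153, 144, 165, 116, 119, 112, 17, 16, 74, 50, 106, 31, 39, 76, 101, 154, 86, 22, 60, 27, 104, 147, 158, 21, 118, 3, 160, 72, 166, 58, 143, 56, 92, 8, 37, 25, 53, 99, 103, 38, 134, 77, 43, 11, 30, 97, 52, 157, 79, 94, 59, 85, 80, 36, 83, 29, 155, 28, 46, 4, 102, 96, 110, 133, 135, 19, 67, 122, 105, 89, 15, 132, 26, 162, 123, 47, 113, 126, 40, 18, 125, 98, 161, 14, 23, 2, 51, 48, 55, 150, 151, 93, 117, 61, 136, 128, 91, 66, 13, 81, 145, 107, 140, 63, 20, 9, 146, 49, 164, 7, 95, 1]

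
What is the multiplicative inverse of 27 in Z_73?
Since 73 is prime, by Fermat 27^(-1) ≡ 27^{71} ≡ 46 mod 73. Verify: 27 × 46 = 1242 ≡ 1 mod 73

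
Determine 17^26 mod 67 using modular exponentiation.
By repeated squaring mod 67: 17^{1}≡17, 17^{2}≡21, 17^{4}≡39, 17^{8}≡47, 17^{16}≡65. Then 17^{26} = 17^{16+8+2} ≡ 65 × 47 × 21 ≡ 36 mod 67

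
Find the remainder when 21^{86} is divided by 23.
By Fermat: 21^{22} ≡ 1 (mod 23). 86 = 3×22 + 20. So 21^{86} ≡ 21^{20} ≡ 6 (mod 23)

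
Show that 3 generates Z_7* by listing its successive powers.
3^1, 3^2, ..., 3^{6} mod 7: [3, 2, 6, 4, 5, 1]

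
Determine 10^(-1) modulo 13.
Since 13 is prime, by Fermat 10^(-1) ≡ 10^{11} ≡ 4 (mod 13). Verify: 10 × 4 = 40 ≡ 1 (mod 13)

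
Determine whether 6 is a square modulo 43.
By Euler's criterion: 6^{21} ≡ 1 mod 43. Since this equals 1, 6 is a QR.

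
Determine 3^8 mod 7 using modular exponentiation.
Using Fermat: 3^{6} ≡ 1 (mod 7). 8 ≡ 2 (mod 6). So 3^{8} ≡ 3^{2} ≡ 2 (mod 7)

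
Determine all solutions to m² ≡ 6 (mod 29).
The square roots of 6 mod 29 are 8 and 21. Verify: 8² = 64 ≡ 6 (mod 29)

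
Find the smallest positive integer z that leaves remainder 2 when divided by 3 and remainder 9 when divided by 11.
M = 3 × 11 = 33. M₁ = 11, y₁ ≡ 2 mod 3. M₂ = 3, y₂ ≡ 4 mod 11. z = 2×11×2 + 9×3×4 ≡ 20 mod 33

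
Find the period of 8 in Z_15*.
Powers of 8 mod 15: 8^1≡8, 8^2≡4, 8^3≡2, 8^4≡1. ord_15(8) = 4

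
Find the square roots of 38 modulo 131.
The square roots of 38 mod 131 are 13 and 118. Verify: 13² = 169 ≡ 38 mod 131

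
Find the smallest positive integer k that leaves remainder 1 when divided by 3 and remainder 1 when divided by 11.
M = 3 × 11 = 33. M₁ = 11, y₁ ≡ 2 (mod 3). M₂ = 3, y₂ ≡ 4 (mod 11). k = 1×11×2 + 1×3×4 ≡ 1 (mod 33)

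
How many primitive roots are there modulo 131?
Number of primitive roots mod 131 = φ(p-1) = φ(130) = 48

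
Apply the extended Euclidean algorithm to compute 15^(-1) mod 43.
Extended GCD: 15(-20) + 43(7) = 1. So 15^(-1) ≡ -20 ≡ 23 (mod 43). Verify: 15 × 23 = 345 ≡ 1 (mod 43)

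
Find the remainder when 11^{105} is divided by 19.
By Fermat: 11^{18} ≡ 1 (mod 19). 105 = 5×18 + 15. So 11^{105} ≡ 11^{15} ≡ 1 (mod 19)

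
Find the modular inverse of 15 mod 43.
Since 43 is prime, by Fermat 15^(-1) ≡ 15^{41} ≡ 23 (mod 43). Verify: 15 × 23 = 345 ≡ 1 (mod 43)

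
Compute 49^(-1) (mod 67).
Since 67 is prime, by Fermat 49^(-1) ≡ 49^{65} ≡ 26 (mod 67). Verify: 49 × 26 = 1274 ≡ 1 (mod 67)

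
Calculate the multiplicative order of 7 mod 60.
Powers of 7 mod 60: 7^1≡7, 7^2≡49, 7^3≡43, 7^4≡1. ord_60(7) = 4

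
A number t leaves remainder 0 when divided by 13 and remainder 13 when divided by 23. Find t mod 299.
M = 13 × 23 = 299. M₁ = 23, y₁ ≡ 4 mod 13. M₂ = 13, y₂ ≡ 16 mod 23. t = 0×23×4 + 13×13×16 ≡ 13 mod 299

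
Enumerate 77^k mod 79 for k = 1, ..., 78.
77^1, 77^2, ..., 77^{78} mod 79: [77, 4, 71, 16, 47, 64, 30, 19, 41, 76, 6, 67, 24, 31, 17, 45, 68, 22, 35, 9, 61, 36, 7, 65, 28, 23, 33, 13, 53, 52, 54, 50, 58, 42, 74, 10, 59, 40, 78, 2, 75, 8, 63, 32, 15, 49, 60, 38, 3, 73, 12, 55, 48, 62, 34, 11, 57, 44, 70, 18, 43, 72, 14, 51, 56, 46, 66, 26, 27, 25, 29, 21, 37, 5, 69, 20, 39, 1]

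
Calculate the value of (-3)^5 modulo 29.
By repeated squaring (mod 29): (-3)^{1}≡26, (-3)^{2}≡9, (-3)^{4}≡23. Then (-3)^{5} = (-3)^{4+1} ≡ 23 × 26 ≡ 18 (mod 29)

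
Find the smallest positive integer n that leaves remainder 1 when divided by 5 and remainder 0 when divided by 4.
M = 5 × 4 = 20. M₁ = 4, y₁ ≡ 4 (mod 5). M₂ = 5, y₂ ≡ 1 (mod 4). n = 1×4×4 + 0×5×1 ≡ 16 (mod 20)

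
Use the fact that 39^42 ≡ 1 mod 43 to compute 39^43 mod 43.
By Fermat: 39^{42} ≡ 1 mod 43. So 39^{43} = 39^{42} · 39^{1} ≡ 39^{1} ≡ 39 mod 43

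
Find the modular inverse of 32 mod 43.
Since 43 is prime, by Fermat 32^(-1) ≡ 32^{41} ≡ 39 mod 43. Verify: 32 × 39 = 1248 ≡ 1 mod 43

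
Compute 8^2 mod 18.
8^{2} = 64 ≡ 10 mod 18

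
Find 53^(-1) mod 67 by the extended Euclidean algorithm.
Extended GCD: 53(-24) + 67(19) = 1. So 53^(-1) ≡ -24 ≡ 43 mod 67. Verify: 53 × 43 = 2279 ≡ 1 mod 67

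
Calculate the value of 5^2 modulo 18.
5^{2} = 25 ≡ 7 mod 18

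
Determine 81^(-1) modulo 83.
Since 83 is prime, by Fermat 81^(-1) ≡ 81^{81} ≡ 41 (mod 83). Verify: 81 × 41 = 3321 ≡ 1 (mod 83)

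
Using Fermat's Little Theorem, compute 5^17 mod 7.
By Fermat: 5^{6} ≡ 1 (mod 7). 17 = 2×6 + 5. So 5^{17} ≡ 5^{5} ≡ 3 (mod 7)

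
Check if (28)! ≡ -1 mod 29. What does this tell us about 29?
(28)! mod 29 = 28. Since this equals -1 mod 29, Wilson confirms 29 is prime.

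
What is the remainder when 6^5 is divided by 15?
By repeated squaring (mod 15): 6^{1}≡6, 6^{2}≡6, 6^{4}≡6. Then 6^{5} = 6^{4+1} ≡ 6 × 6 ≡ 6 (mod 15)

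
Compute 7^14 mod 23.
By repeated squaring (mod 23): 7^{1}≡7, 7^{2}≡3, 7^{4}≡9, 7^{8}≡12. Then 7^{14} = 7^{8+4+2} ≡ 12 × 9 × 3 ≡ 2 (mod 23)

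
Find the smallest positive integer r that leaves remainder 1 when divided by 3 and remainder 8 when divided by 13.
M = 3 × 13 = 39. M₁ = 13, y₁ ≡ 1 (mod 3). M₂ = 3, y₂ ≡ 9 (mod 13). r = 1×13×1 + 8×3×9 ≡ 34 (mod 39)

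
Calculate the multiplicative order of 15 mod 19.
Powers of 15 mod 19: 15^1≡15, 15^2≡16, 15^3≡12, 15^4≡9, 15^5≡2, 15^6≡11, 15^7≡13, 15^8≡5, 15^9≡18, 15^10≡4, 15^11≡3, 15^12≡7, 15^13≡10, 15^14≡17, 15^15≡8, 15^16≡6, 15^17≡14, 15^18≡1. ord_19(15) = 18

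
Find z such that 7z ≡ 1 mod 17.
Since 17 is prime, by Fermat 7^(-1) ≡ 7^{15} ≡ 5 mod 17. Verify: 7 × 5 = 35 ≡ 1 mod 17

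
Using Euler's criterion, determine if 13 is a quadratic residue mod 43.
By Euler's criterion: 13^{21} ≡ 1 (mod 43). Since this equals 1, 13 is a QR.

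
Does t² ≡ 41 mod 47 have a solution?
By Euler's criterion: 41^{23} ≡ 46 mod 47. Since this equals -1 (≡ 46), 41 is not a QR.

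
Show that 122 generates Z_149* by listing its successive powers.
122^1, 122^2, ..., 122^{148} mod 149: [122, 133, 134, 107, 91, 76, 34, 125, 52, 86, 62, 114, 51, 113, 78, 129, 93, 22, 2, 95, 117, 119, 65, 33, 3, 68, 101, 104, 23, 124, 79, 102, 77, 7, 109, 37, 44, 4, 41, 85, 89, 130, 66, 6, 136, 53, 59, 46, 99, 9, 55, 5, 14, 69, 74, 88, 8, 82, 21, 29, 111, 132, 12, 123, 106, 118, 92, 49, 18, 110, 10, 28, 138, 148, 27, 16, 15, 42, 58, 73, 115, 24, 97, 63, 87, 35, 98, 36, 71, 20, 56, 127, 147, 54, 32, 30, 84, 116, 146, 81, 48, 45, 126, 25, 70, 47, 72, 142, 40, 112, 105, 145, 108, 64, 60, 19, 83, 143, 13, 96, 90, 103, 50, 140, 94, 144, 135, 80, 75, 61, 141, 67, 128, 120, 38, 17, 137, 26, 43, 31, 57, 100, 131, 39, 139, 121, 11, 1]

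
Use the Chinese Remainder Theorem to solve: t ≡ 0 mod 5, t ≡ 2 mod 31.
M = 5 × 31 = 155. M₁ = 31, y₁ ≡ 1 mod 5. M₂ = 5, y₂ ≡ 25 mod 31. t = 0×31×1 + 2×5×25 ≡ 95 mod 155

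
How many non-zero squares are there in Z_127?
The squaring map on Z_127* is 2-to-1, so there are (126)/2 = 63 QRs.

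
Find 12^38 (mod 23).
Using Fermat: 12^{22} ≡ 1 (mod 23). 38 ≡ 16 (mod 22). So 12^{38} ≡ 12^{16} ≡ 18 (mod 23)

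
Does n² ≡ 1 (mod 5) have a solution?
By Euler's criterion: 1^{2} ≡ 1 (mod 5). Since this equals 1, 1 is a QR.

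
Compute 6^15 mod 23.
By repeated squaring (mod 23): 6^{1}≡6, 6^{2}≡13, 6^{4}≡8, 6^{8}≡18. Then 6^{15} = 6^{8+4+2+1} ≡ 18 × 8 × 13 × 6 ≡ 8 (mod 23)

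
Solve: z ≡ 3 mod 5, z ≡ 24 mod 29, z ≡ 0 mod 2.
M = 5 × 29 × 2 = 290. M₁ = 58, y₁ ≡ 2 mod 5. M₂ = 10, y₂ ≡ 3 mod 29. M₃ = 145, y₃ ≡ 1 mod 2. z = 3×58×2 + 24×10×3 + 0×145×1 ≡ 198 mod 290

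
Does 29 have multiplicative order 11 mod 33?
Powers of 29 mod 33: 29^1≡29, 29^2≡16, 29^3≡2, 29^4≡25, 29^5≡32, 29^6≡4, 29^7≡17, 29^8≡31, 29^9≡8, 29^10≡1. Already 29^10≡1, so the order is 10 < 11. No, the actual order is 10.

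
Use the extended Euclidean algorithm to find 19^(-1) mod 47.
Extended GCD: 19(5) + 47(-2) = 1. So 19^(-1) ≡ 5 mod 47. Verify: 19 × 5 = 95 ≡ 1 mod 47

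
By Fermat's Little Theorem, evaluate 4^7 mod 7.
By Fermat: 4^{6} ≡ 1 mod 7. So 4^{7} = 4^{6} · 4^{1} ≡ 4^{1} ≡ 4 mod 7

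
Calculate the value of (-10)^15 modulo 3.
Using Fermat: (-10)^{2} ≡ 1 mod 3. 15 ≡ 1 mod 2. So (-10)^{15} ≡ (-10)^{1} ≡ 2 mod 3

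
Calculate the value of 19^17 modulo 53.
By repeated squaring (mod 53): 19^{1}≡19, 19^{2}≡43, 19^{4}≡47, 19^{8}≡36, 19^{16}≡24. Then 19^{17} = 19^{16+1} ≡ 24 × 19 ≡ 32 (mod 53)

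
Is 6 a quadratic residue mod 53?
By Euler's criterion: 6^{26} ≡ 1 (mod 53). Since this equals 1, 6 is a QR.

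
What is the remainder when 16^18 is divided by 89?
By repeated squaring mod 89: 16^{1}≡16, 16^{2}≡78, 16^{4}≡32, 16^{8}≡45, 16^{16}≡67. Then 16^{18} = 16^{16+2} ≡ 67 × 78 ≡ 64 mod 89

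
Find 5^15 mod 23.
By repeated squaring mod 23: 5^{1}≡5, 5^{2}≡2, 5^{4}≡4, 5^{8}≡16. Then 5^{15} = 5^{8+4+2+1} ≡ 16 × 4 × 2 × 5 ≡ 19 mod 23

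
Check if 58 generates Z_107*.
ord_107(58) divides 106. For each prime q|106: 58^{53}≡106, 58^{2}≡47, none ≡ 1. So 58 has order 106 and is a primitive root mod 107.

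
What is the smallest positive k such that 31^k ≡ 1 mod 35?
Powers of 31 mod 35: 31^1≡31, 31^2≡16, 31^3≡6, 31^4≡11, 31^5≡26, 31^6≡1. So the order of 31 is 6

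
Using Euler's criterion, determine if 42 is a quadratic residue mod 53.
By Euler's criterion: 42^{26} ≡ 1 mod 53. Since this equals 1, 42 is a QR.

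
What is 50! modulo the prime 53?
(52)! = (50)! × (51) × (52) ≡ -1 (mod 53). So (50)! ≡ -1 × [(52)(51)]^(-1) ≡ 26 (mod 53)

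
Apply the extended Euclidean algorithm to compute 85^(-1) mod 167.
Extended GCD: 85(-55) + 167(28) = 1. So 85^(-1) ≡ -55 ≡ 112 (mod 167). Verify: 85 × 112 = 9520 ≡ 1 (mod 167)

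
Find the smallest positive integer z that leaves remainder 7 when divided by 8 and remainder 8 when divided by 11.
M = 8 × 11 = 88. M₁ = 11, y₁ ≡ 3 mod 8. M₂ = 8, y₂ ≡ 7 mod 11. z = 7×11×3 + 8×8×7 ≡ 63 mod 88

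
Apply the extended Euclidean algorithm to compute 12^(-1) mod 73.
Extended GCD: 12(-6) + 73(1) = 1. So 12^(-1) ≡ -6 ≡ 67 mod 73. Verify: 12 × 67 = 804 ≡ 1 mod 73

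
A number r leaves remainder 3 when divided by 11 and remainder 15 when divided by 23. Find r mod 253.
M = 11 × 23 = 253. M₁ = 23, y₁ ≡ 1 mod 11. M₂ = 11, y₂ ≡ 21 mod 23. r = 3×23×1 + 15×11×21 ≡ 245 mod 253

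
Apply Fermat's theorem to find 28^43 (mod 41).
By Fermat: 28^{40} ≡ 1 (mod 41). So 28^{43} = 28^{40} · 28^{3} ≡ 28^{3} ≡ 17 (mod 41)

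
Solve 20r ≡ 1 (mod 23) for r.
Since 23 is prime, by Fermat 20^(-1) ≡ 20^{21} ≡ 15 (mod 23). Verify: 20 × 15 = 300 ≡ 1 (mod 23)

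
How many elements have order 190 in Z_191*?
Number of primitive roots mod 191 = φ(p-1) = φ(190) = 72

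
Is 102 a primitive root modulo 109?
102^{54} ≡ 1 (mod 109) and 54 < 108, so ord_109(102) = 54 ≠ 108 and 102 is not a primitive root.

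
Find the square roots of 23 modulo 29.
The square roots of 23 mod 29 are 20 and 9. Verify: 20² = 400 ≡ 23 (mod 29)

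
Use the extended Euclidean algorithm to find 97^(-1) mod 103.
Extended GCD: 97(17) + 103(-16) = 1. So 97^(-1) ≡ 17 (mod 103). Verify: 97 × 17 = 1649 ≡ 1 (mod 103)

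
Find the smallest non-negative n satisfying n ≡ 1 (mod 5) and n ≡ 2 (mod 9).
M = 5 × 9 = 45. M₁ = 9, y₁ ≡ 4 (mod 5). M₂ = 5, y₂ ≡ 2 (mod 9). n = 1×9×4 + 2×5×2 ≡ 11 (mod 45)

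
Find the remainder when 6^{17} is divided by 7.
By Fermat: 6^{6} ≡ 1 mod 7. 17 = 2×6 + 5. So 6^{17} ≡ 6^{5} ≡ 6 mod 7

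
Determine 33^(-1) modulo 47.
Since 47 is prime, by Fermat 33^(-1) ≡ 33^{45} ≡ 10 (mod 47). Verify: 33 × 10 = 330 ≡ 1 (mod 47)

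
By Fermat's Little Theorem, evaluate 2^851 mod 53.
By Fermat: 2^{52} ≡ 1 (mod 53). 851 ≡ 19 (mod 52). So 2^{851} ≡ 2^{19} ≡ 12 (mod 53)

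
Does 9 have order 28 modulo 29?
9^{14} ≡ 1 (mod 29) and 14 < 28, so ord_29(9) = 14 ≠ 28 and 9 is not a primitive root.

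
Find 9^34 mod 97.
By repeated squaring mod 97: 9^{1}≡9, 9^{2}≡81, 9^{4}≡62, 9^{8}≡61, 9^{16}≡35, 9^{32}≡61. Then 9^{34} = 9^{32+2} ≡ 61 × 81 ≡ 91 mod 97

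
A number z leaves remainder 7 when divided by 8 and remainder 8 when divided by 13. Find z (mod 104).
M = 8 × 13 = 104. M₁ = 13, y₁ ≡ 5 (mod 8). M₂ = 8, y₂ ≡ 5 (mod 13). z = 7×13×5 + 8×8×5 ≡ 47 (mod 104)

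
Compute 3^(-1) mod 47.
Since 47 is prime, by Fermat 3^(-1) ≡ 3^{45} ≡ 16 mod 47. Verify: 3 × 16 = 48 ≡ 1 mod 47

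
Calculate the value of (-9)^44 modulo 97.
By repeated squaring mod 97: (-9)^{1}≡88, (-9)^{2}≡81, (-9)^{4}≡62, (-9)^{8}≡61, (-9)^{16}≡35, (-9)^{32}≡61. Then (-9)^{44} = (-9)^{32+8+4} ≡ 61 × 61 × 62 ≡ 36 mod 97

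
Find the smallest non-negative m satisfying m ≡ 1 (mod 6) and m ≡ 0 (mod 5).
M = 6 × 5 = 30. M₁ = 5, y₁ ≡ 5 (mod 6). M₂ = 6, y₂ ≡ 1 (mod 5). m = 1×5×5 + 0×6×1 ≡ 25 (mod 30)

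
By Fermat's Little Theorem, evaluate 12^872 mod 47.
By Fermat: 12^{46} ≡ 1 (mod 47). 872 ≡ 44 (mod 46). So 12^{872} ≡ 12^{44} ≡ 16 (mod 47)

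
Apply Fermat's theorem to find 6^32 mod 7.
By Fermat: 6^{6} ≡ 1 mod 7. 32 = 5×6 + 2. So 6^{32} ≡ 6^{2} ≡ 1 mod 7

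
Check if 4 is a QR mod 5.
By Euler's criterion: 4^{2} ≡ 1 (mod 5). Since this equals 1, 4 is a QR.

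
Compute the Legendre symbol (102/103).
(102/103) = 102^{51} mod 103 = -1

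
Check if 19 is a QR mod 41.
By Euler's criterion: 19^{20} ≡ 40 mod 41. Since this equals -1 (≡ 40), 19 is not a QR.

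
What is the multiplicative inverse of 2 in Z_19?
Since 19 is prime, by Fermat 2^(-1) ≡ 2^{17} ≡ 10 mod 19. Verify: 2 × 10 = 20 ≡ 1 mod 19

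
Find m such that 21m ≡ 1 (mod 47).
Since 47 is prime, by Fermat 21^(-1) ≡ 21^{45} ≡ 9 (mod 47). Verify: 21 × 9 = 189 ≡ 1 (mod 47)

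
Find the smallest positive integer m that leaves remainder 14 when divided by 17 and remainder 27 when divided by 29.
M = 17 × 29 = 493. M₁ = 29, y₁ ≡ 10 mod 17. M₂ = 17, y₂ ≡ 12 mod 29. m = 14×29×10 + 27×17×12 ≡ 201 mod 493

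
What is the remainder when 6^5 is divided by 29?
By repeated squaring mod 29: 6^{1}≡6, 6^{2}≡7, 6^{4}≡20. Then 6^{5} = 6^{4+1} ≡ 20 × 6 ≡ 4 mod 29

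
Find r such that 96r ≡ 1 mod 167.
Since 167 is prime, by Fermat 96^(-1) ≡ 96^{165} ≡ 127 mod 167. Verify: 96 × 127 = 12192 ≡ 1 mod 167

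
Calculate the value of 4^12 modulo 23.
By repeated squaring mod 23: 4^{1}≡4, 4^{2}≡16, 4^{4}≡3, 4^{8}≡9. Then 4^{12} = 4^{8+4} ≡ 9 × 3 ≡ 4 mod 23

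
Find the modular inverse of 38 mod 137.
Since 137 is prime, by Fermat 38^(-1) ≡ 38^{135} ≡ 119 mod 137. Verify: 38 × 119 = 4522 ≡ 1 mod 137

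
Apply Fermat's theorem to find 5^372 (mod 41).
By Fermat: 5^{40} ≡ 1 (mod 41). 372 ≡ 12 (mod 40). So 5^{372} ≡ 5^{12} ≡ 16 (mod 41)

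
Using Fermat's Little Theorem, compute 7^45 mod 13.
By Fermat: 7^{12} ≡ 1 (mod 13). 45 = 3×12 + 9. So 7^{45} ≡ 7^{9} ≡ 8 (mod 13)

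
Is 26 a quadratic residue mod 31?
By Euler's criterion: 26^{15} ≡ 30 mod 31. Since this equals -1 (≡ 30), 26 is not a QR.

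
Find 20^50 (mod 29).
Using Fermat: 20^{28} ≡ 1 (mod 29). 50 ≡ 22 (mod 28). So 20^{50} ≡ 20^{22} ≡ 20 (mod 29)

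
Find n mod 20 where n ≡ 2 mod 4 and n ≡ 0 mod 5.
M = 4 × 5 = 20. M₁ = 5, y₁ ≡ 1 mod 4. M₂ = 4, y₂ ≡ 4 mod 5. n = 2×5×1 + 0×4×4 ≡ 10 mod 20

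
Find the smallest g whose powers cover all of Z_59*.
g = 2. For each prime q|58: 2^{29}≡58, 2^{2}≡4, none ≡ 1, so ord_59(2) = 58 and 2 is a primitive root.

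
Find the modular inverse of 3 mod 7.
Since 7 is prime, by Fermat 3^(-1) ≡ 3^{5} ≡ 5 (mod 7). Verify: 3 × 5 = 15 ≡ 1 (mod 7)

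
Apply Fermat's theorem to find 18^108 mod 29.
By Fermat: 18^{28} ≡ 1 mod 29. 108 = 3×28 + 24. So 18^{108} ≡ 18^{24} ≡ 7 mod 29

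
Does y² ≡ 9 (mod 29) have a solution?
By Euler's criterion: 9^{14} ≡ 1 (mod 29). Since this equals 1, 9 is a QR.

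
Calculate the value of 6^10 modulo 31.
By repeated squaring (mod 31): 6^{1}≡6, 6^{2}≡5, 6^{4}≡25, 6^{8}≡5. Then 6^{10} = 6^{8+2} ≡ 5 × 5 ≡ 25 (mod 31)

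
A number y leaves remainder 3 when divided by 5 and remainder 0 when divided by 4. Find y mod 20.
M = 5 × 4 = 20. M₁ = 4, y₁ ≡ 4 mod 5. M₂ = 5, y₂ ≡ 1 mod 4. y = 3×4×4 + 0×5×1 ≡ 8 mod 20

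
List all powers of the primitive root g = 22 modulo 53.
22^1, 22^2, ..., 22^{52} mod 53: [22, 7, 48, 49, 18, 25, 20, 16, 34, 6, 26, 42, 23, 29, 2, 44, 14, 43, 45, 36, 50, 40, 32, 15, 12, 52, 31, 46, 5, 4, 35, 28, 33, 37, 19, 47, 27, 11, 30, 24, 51, 9, 39, 10, 8, 17, 3, 13, 21, 38, 41, 1]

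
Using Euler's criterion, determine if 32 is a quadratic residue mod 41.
By Euler's criterion: 32^{20} ≡ 1 mod 41. Since this equals 1, 32 is a QR.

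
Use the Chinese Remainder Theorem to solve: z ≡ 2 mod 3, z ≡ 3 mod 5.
M = 3 × 5 = 15. M₁ = 5, y₁ ≡ 2 mod 3. M₂ = 3, y₂ ≡ 2 mod 5. z = 2×5×2 + 3×3×2 ≡ 8 mod 15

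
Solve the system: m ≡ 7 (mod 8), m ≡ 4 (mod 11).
M = 8 × 11 = 88. M₁ = 11, y₁ ≡ 3 (mod 8). M₂ = 8, y₂ ≡ 7 (mod 11). m = 7×11×3 + 4×8×7 ≡ 15 (mod 88)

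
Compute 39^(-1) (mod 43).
Since 43 is prime, by Fermat 39^(-1) ≡ 39^{41} ≡ 32 (mod 43). Verify: 39 × 32 = 1248 ≡ 1 (mod 43)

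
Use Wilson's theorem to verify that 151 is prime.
(150)! mod 151 = 150. Since this equals -1 mod 151, Wilson confirms 151 is prime.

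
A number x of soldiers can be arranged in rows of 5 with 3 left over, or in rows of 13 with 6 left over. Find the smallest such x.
M = 5 × 13 = 65. M₁ = 13, y₁ ≡ 2 mod 5. M₂ = 5, y₂ ≡ 8 mod 13. x = 3×13×2 + 6×5×8 ≡ 58 mod 65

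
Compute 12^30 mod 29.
Using Fermat: 12^{28} ≡ 1 (mod 29). 30 ≡ 2 (mod 28). So 12^{30} ≡ 12^{2} ≡ 28 (mod 29)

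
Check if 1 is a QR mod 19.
By Euler's criterion: 1^{9} ≡ 1 (mod 19). Since this equals 1, 1 is a QR.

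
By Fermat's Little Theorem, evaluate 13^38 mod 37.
By Fermat: 13^{36} ≡ 1 mod 37. So 13^{38} = 13^{36} · 13^{2} ≡ 13^{2} ≡ 21 mod 37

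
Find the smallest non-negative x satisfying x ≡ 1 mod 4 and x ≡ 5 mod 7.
M = 4 × 7 = 28. M₁ = 7, y₁ ≡ 3 mod 4. M₂ = 4, y₂ ≡ 2 mod 7. x = 1×7×3 + 5×4×2 ≡ 5 mod 28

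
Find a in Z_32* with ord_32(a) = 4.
7 has order 4 mod 32 since 7^{4} ≡ 1 mod 32 and no smaller power works.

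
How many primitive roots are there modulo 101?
Number of primitive roots mod 101 = φ(p-1) = φ(100) = 40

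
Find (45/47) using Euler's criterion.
(45/47) = 45^{23} mod 47 = -1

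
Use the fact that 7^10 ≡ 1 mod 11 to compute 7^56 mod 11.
By Fermat: 7^{10} ≡ 1 mod 11. 56 = 5×10 + 6. So 7^{56} ≡ 7^{6} ≡ 4 mod 11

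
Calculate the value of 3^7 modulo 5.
Using Fermat: 3^{4} ≡ 1 mod 5. 7 ≡ 3 mod 4. So 3^{7} ≡ 3^{3} ≡ 2 mod 5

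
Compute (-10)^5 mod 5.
By repeated squaring (mod 5): (-10)^{1}≡0, (-10)^{2}≡0, (-10)^{4}≡0. Then (-10)^{5} = (-10)^{4+1} ≡ 0 × 0 ≡ 0 (mod 5)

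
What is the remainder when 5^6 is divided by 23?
By repeated squaring mod 23: 5^{1}≡5, 5^{2}≡2, 5^{4}≡4. Then 5^{6} = 5^{4+2} ≡ 4 × 2 ≡ 8 mod 23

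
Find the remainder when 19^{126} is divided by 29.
By Fermat: 19^{28} ≡ 1 (mod 29). 126 = 4×28 + 14. So 19^{126} ≡ 19^{14} ≡ 28 (mod 29)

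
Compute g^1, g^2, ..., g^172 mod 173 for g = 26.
26^1, 26^2, ..., 26^{172} mod 173: [26, 157, 103, 83, 82, 56, 72, 142, 59, 150, 94, 22, 53, 167, 17, 96, 74, 21, 27, 10, 87, 13, 165, 138, 128, 41, 28, 36, 71, 116, 75, 47, 11, 113, 170, 95, 48, 37, 97, 100, 5, 130, 93, 169, 69, 64, 107, 14, 18, 122, 58, 124, 110, 92, 143, 85, 134, 24, 105, 135, 50, 89, 65, 133, 171, 121, 32, 140, 7, 9, 61, 29, 62, 55, 46, 158, 129, 67, 12, 139, 154, 25, 131, 119, 153, 172, 147, 16, 70, 90, 91, 117, 101, 31, 114, 23, 79, 151, 120, 6, 156, 77, 99, 152, 146, 163, 86, 160, 8, 35, 45, 132, 145, 137, 102, 57, 98, 126, 162, 60, 3, 78, 125, 136, 76, 73, 168, 43, 80, 4, 104, 109, 66, 159, 155, 51, 115, 49, 63, 81, 30, 88, 39, 149, 68, 38, 123, 84, 108, 40, 2, 52, 141, 33, 166, 164, 112, 144, 111, 118, 127, 15, 44, 106, 161, 34, 19, 148, 42, 54, 20, 1]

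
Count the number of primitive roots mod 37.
A prime p has φ(p-1) primitive roots; here φ(36) = 12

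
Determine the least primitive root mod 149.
g = 2. Powers: [2, 4, 8, 16, 32, 64, 128, 107, ...] generates all 148 non-zero residues.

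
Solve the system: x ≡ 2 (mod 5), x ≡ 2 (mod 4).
M = 5 × 4 = 20. M₁ = 4, y₁ ≡ 4 (mod 5). M₂ = 5, y₂ ≡ 1 (mod 4). x = 2×4×4 + 2×5×1 ≡ 2 (mod 20)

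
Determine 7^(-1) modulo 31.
Since 31 is prime, by Fermat 7^(-1) ≡ 7^{29} ≡ 9 mod 31. Verify: 7 × 9 = 63 ≡ 1 mod 31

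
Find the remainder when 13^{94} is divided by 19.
By Fermat: 13^{18} ≡ 1 mod 19. 94 = 5×18 + 4. So 13^{94} ≡ 13^{4} ≡ 4 mod 19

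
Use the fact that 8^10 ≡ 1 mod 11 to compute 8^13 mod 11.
By Fermat: 8^{10} ≡ 1 mod 11. So 8^{13} = 8^{10} · 8^{3} ≡ 8^{3} ≡ 6 mod 11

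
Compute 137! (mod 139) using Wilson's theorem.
(138)! = (137)! × (138) ≡ -1 (mod 139). So (137)! ≡ -1 × (138)^(-1) ≡ (-1)×(-1) = 1 (mod 139)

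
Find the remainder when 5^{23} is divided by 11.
By Fermat: 5^{10} ≡ 1 (mod 11). 23 = 2×10 + 3. So 5^{23} ≡ 5^{3} ≡ 4 (mod 11)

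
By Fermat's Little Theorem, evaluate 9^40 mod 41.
By Fermat's Little Theorem, 9^{40} ≡ 1 (mod 41) since 41 is prime and gcd(9, 41) = 1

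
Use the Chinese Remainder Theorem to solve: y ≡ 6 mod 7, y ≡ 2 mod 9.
M = 7 × 9 = 63. M₁ = 9, y₁ ≡ 4 mod 7. M₂ = 7, y₂ ≡ 4 mod 9. y = 6×9×4 + 2×7×4 ≡ 20 mod 63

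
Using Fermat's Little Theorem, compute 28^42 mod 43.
By Fermat's Little Theorem, 28^{42} ≡ 1 (mod 43) since 43 is prime and gcd(28, 43) = 1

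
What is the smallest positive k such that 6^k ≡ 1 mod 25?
Powers of 6 mod 25: 6^1≡6, 6^2≡11, 6^3≡16, 6^4≡21, 6^5≡1. Order = 5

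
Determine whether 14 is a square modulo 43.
By Euler's criterion: 14^{21} ≡ 1 mod 43. Since this equals 1, 14 is a QR.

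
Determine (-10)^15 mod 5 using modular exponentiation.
By repeated squaring mod 5: (-10)^{1}≡0, (-10)^{2}≡0, (-10)^{4}≡0, (-10)^{8}≡0. Then (-10)^{15} = (-10)^{8+4+2+1} ≡ 0 × 0 × 0 × 0 ≡ 0 mod 5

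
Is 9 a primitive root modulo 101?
9^{50} ≡ 1 mod 101 and 50 < 100, so ord_101(9) = 50 ≠ 100 and 9 is not a primitive root.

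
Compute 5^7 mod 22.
By repeated squaring (mod 22): 5^{1}≡5, 5^{2}≡3, 5^{4}≡9. Then 5^{7} = 5^{4+2+1} ≡ 9 × 3 × 5 ≡ 3 (mod 22)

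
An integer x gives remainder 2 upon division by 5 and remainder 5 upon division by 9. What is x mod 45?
M = 5 × 9 = 45. M₁ = 9, y₁ ≡ 4 mod 5. M₂ = 5, y₂ ≡ 2 mod 9. x = 2×9×4 + 5×5×2 ≡ 32 mod 45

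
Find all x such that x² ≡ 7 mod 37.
The square roots of 7 mod 37 are 9 and 28. Verify: 9² = 81 ≡ 7 mod 37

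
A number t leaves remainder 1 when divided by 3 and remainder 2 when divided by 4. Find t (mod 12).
M = 3 × 4 = 12. M₁ = 4, y₁ ≡ 1 (mod 3). M₂ = 3, y₂ ≡ 3 (mod 4). t = 1×4×1 + 2×3×3 ≡ 10 (mod 12)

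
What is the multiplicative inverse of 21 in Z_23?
Since 23 is prime, by Fermat 21^(-1) ≡ 21^{21} ≡ 11 (mod 23). Verify: 21 × 11 = 231 ≡ 1 (mod 23)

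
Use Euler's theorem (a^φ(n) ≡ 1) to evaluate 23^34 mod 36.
By Euler: 23^{12} ≡ 1 mod 36 since gcd(23, 36) = 1. 34 = 2×12 + 10. So 23^{34} ≡ 23^{10} ≡ 13 mod 36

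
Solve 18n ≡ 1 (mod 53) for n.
Since 53 is prime, by Fermat 18^(-1) ≡ 18^{51} ≡ 3 (mod 53). Verify: 18 × 3 = 54 ≡ 1 (mod 53)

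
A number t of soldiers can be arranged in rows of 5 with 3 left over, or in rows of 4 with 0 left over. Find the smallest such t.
M = 5 × 4 = 20. M₁ = 4, y₁ ≡ 4 (mod 5). M₂ = 5, y₂ ≡ 1 (mod 4). t = 3×4×4 + 0×5×1 ≡ 8 (mod 20)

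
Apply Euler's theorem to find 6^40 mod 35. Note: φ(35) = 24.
By Euler: 6^{24} ≡ 1 mod 35 since gcd(6, 35) = 1. 40 = 1×24 + 16. So 6^{40} ≡ 6^{16} ≡ 1 mod 35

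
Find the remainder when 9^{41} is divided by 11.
By Fermat: 9^{10} ≡ 1 mod 11. 41 = 4×10 + 1. So 9^{41} ≡ 9^{1} ≡ 9 mod 11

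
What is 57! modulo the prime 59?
(58)! = (57)! × (58) ≡ -1 mod 59. So (57)! ≡ -1 × (58)^(-1) ≡ (-1)×(-1) = 1 mod 59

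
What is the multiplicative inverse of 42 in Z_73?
Since 73 is prime, by Fermat 42^(-1) ≡ 42^{71} ≡ 40 mod 73. Verify: 42 × 40 = 1680 ≡ 1 mod 73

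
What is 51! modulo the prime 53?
(52)! = (51)! × (52) ≡ -1 (mod 53). So (51)! ≡ -1 × (52)^(-1) ≡ (-1)×(-1) = 1 (mod 53)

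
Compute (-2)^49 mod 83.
By repeated squaring (mod 83): (-2)^{1}≡81, (-2)^{2}≡4, (-2)^{4}≡16, (-2)^{8}≡7, (-2)^{16}≡49, (-2)^{32}≡77. Then (-2)^{49} = (-2)^{32+16+1} ≡ 77 × 49 × 81 ≡ 7 (mod 83)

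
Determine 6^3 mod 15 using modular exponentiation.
6^{3} = 216 ≡ 6 mod 15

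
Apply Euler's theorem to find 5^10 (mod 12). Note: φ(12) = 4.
By Euler: 5^{4} ≡ 1 (mod 12) since gcd(5, 12) = 1. 10 = 2×4 + 2. So 5^{10} ≡ 5^{2} ≡ 1 (mod 12)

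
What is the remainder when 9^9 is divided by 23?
By repeated squaring mod 23: 9^{1}≡9, 9^{2}≡12, 9^{4}≡6, 9^{8}≡13. Then 9^{9} = 9^{8+1} ≡ 13 × 9 ≡ 2 mod 23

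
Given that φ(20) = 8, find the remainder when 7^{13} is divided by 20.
By Euler: 7^{8} ≡ 1 mod 20 since gcd(7, 20) = 1. 13 = 1×8 + 5. So 7^{13} ≡ 7^{5} ≡ 7 mod 20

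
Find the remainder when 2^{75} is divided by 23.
By Fermat: 2^{22} ≡ 1 mod 23. 75 = 3×22 + 9. So 2^{75} ≡ 2^{9} ≡ 6 mod 23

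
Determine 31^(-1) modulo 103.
Since 103 is prime, by Fermat 31^(-1) ≡ 31^{101} ≡ 10 (mod 103). Verify: 31 × 10 = 310 ≡ 1 (mod 103)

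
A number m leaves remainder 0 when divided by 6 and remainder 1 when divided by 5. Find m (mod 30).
M = 6 × 5 = 30. M₁ = 5, y₁ ≡ 5 (mod 6). M₂ = 6, y₂ ≡ 1 (mod 5). m = 0×5×5 + 1×6×1 ≡ 6 (mod 30)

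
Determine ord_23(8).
Powers of 8 mod 23: 8^1≡8, 8^2≡18, 8^3≡6, 8^4≡2, 8^5≡16, 8^6≡13, 8^7≡12, 8^8≡4, 8^9≡9, 8^10≡3, 8^11≡1. ord_23(8) = 11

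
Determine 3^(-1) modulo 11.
Since 11 is prime, by Fermat 3^(-1) ≡ 3^{9} ≡ 4 (mod 11). Verify: 3 × 4 = 12 ≡ 1 (mod 11)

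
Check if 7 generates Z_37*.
7^{9} ≡ 1 mod 37 and 9 < 36, so ord_37(7) = 9 ≠ 36 and 7 is not a primitive root.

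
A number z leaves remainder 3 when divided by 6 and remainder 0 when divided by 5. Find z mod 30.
M = 6 × 5 = 30. M₁ = 5, y₁ ≡ 5 mod 6. M₂ = 6, y₂ ≡ 1 mod 5. z = 3×5×5 + 0×6×1 ≡ 15 mod 30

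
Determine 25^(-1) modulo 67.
Since 67 is prime, by Fermat 25^(-1) ≡ 25^{65} ≡ 59 (mod 67). Verify: 25 × 59 = 1475 ≡ 1 (mod 67)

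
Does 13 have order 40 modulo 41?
ord_41(13) divides 40. For each prime q|40: 13^{20}≡40, 13^{8}≡10, none ≡ 1. So 13 has order 40 and is a primitive root mod 41.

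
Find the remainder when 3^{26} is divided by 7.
By Fermat: 3^{6} ≡ 1 mod 7. 26 = 4×6 + 2. So 3^{26} ≡ 3^{2} ≡ 2 mod 7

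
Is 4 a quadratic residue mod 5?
By Euler's criterion: 4^{2} ≡ 1 (mod 5). Since this equals 1, 4 is a QR.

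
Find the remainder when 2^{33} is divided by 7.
By Fermat: 2^{6} ≡ 1 (mod 7). 33 = 5×6 + 3. So 2^{33} ≡ 2^{3} ≡ 1 (mod 7)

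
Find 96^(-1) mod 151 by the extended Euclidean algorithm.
Extended GCD: 96(-11) + 151(7) = 1. So 96^(-1) ≡ -11 ≡ 140 mod 151. Verify: 96 × 140 = 13440 ≡ 1 mod 151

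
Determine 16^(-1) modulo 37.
Since 37 is prime, by Fermat 16^(-1) ≡ 16^{35} ≡ 7 mod 37. Verify: 16 × 7 = 112 ≡ 1 mod 37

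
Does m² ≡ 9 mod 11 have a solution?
By Euler's criterion: 9^{5} ≡ 1 mod 11. Since this equals 1, 9 is a QR.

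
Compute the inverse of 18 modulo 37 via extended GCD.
Extended GCD: 18(-2) + 37(1) = 1. So 18^(-1) ≡ -2 ≡ 35 mod 37. Verify: 18 × 35 = 630 ≡ 1 mod 37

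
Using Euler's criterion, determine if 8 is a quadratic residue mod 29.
By Euler's criterion: 8^{14} ≡ 28 (mod 29). Since this equals -1 (≡ 28), 8 is not a QR.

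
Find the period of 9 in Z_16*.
Powers of 9 mod 16: 9^1≡9, 9^2≡1. Order = 2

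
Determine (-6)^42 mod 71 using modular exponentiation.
By repeated squaring (mod 71): (-6)^{1}≡65, (-6)^{2}≡36, (-6)^{4}≡18, (-6)^{8}≡40, (-6)^{16}≡38, (-6)^{32}≡24. Then (-6)^{42} = (-6)^{32+8+2} ≡ 24 × 40 × 36 ≡ 54 (mod 71)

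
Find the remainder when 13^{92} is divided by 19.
By Fermat: 13^{18} ≡ 1 mod 19. 92 = 5×18 + 2. So 13^{92} ≡ 13^{2} ≡ 17 mod 19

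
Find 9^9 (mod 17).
By repeated squaring (mod 17): 9^{1}≡9, 9^{2}≡13, 9^{4}≡16, 9^{8}≡1. Then 9^{9} = 9^{8+1} ≡ 1 × 9 ≡ 9 (mod 17)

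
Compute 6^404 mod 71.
Using Fermat: 6^{70} ≡ 1 mod 71. 404 ≡ 54 mod 70. So 6^{404} ≡ 6^{54} ≡ 43 mod 71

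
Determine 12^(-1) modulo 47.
Since 47 is prime, by Fermat 12^(-1) ≡ 12^{45} ≡ 4 mod 47. Verify: 12 × 4 = 48 ≡ 1 mod 47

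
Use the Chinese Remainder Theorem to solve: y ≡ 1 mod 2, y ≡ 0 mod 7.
M = 2 × 7 = 14. M₁ = 7, y₁ ≡ 1 mod 2. M₂ = 2, y₂ ≡ 4 mod 7. y = 1×7×1 + 0×2×4 ≡ 7 mod 14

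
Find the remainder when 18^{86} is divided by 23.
By Fermat: 18^{22} ≡ 1 (mod 23). 86 = 3×22 + 20. So 18^{86} ≡ 18^{20} ≡ 12 (mod 23)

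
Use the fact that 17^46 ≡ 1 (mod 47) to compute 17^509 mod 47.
By Fermat: 17^{46} ≡ 1 (mod 47). 509 ≡ 3 (mod 46). So 17^{509} ≡ 17^{3} ≡ 25 (mod 47)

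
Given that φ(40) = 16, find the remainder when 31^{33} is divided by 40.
By Euler: 31^{16} ≡ 1 mod 40 since gcd(31, 40) = 1. 33 = 2×16 + 1. So 31^{33} ≡ 31^{1} ≡ 31 mod 40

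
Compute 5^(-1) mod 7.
Since 7 is prime, by Fermat 5^(-1) ≡ 5^{5} ≡ 3 mod 7. Verify: 5 × 3 = 15 ≡ 1 mod 7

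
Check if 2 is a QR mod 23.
By Euler's criterion: 2^{11} ≡ 1 mod 23. Since this equals 1, 2 is a QR.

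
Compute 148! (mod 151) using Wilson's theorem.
(150)! = (148)! × (149) × (150) ≡ -1 (mod 151). So (148)! ≡ -1 × [(150)(149)]^(-1) ≡ 75 (mod 151)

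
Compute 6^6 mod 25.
By repeated squaring (mod 25): 6^{1}≡6, 6^{2}≡11, 6^{4}≡21. Then 6^{6} = 6^{4+2} ≡ 21 × 11 ≡ 6 (mod 25)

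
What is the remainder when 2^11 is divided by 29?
By repeated squaring mod 29: 2^{1}≡2, 2^{2}≡4, 2^{4}≡16, 2^{8}≡24. Then 2^{11} = 2^{8+2+1} ≡ 24 × 4 × 2 ≡ 18 mod 29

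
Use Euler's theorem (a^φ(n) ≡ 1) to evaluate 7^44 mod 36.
By Euler: 7^{12} ≡ 1 (mod 36) since gcd(7, 36) = 1. 44 = 3×12 + 8. So 7^{44} ≡ 7^{8} ≡ 13 (mod 36)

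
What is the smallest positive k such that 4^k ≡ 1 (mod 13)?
Powers of 4 mod 13: 4^1≡4, 4^2≡3, 4^3≡12, 4^4≡9, 4^5≡10, 4^6≡1. So the order of 4 is 6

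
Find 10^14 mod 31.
By repeated squaring mod 31: 10^{1}≡10, 10^{2}≡7, 10^{4}≡18, 10^{8}≡14. Then 10^{14} = 10^{8+4+2} ≡ 14 × 18 × 7 ≡ 28 mod 31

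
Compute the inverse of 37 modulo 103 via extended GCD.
Extended GCD: 37(39) + 103(-14) = 1. So 37^(-1) ≡ 39 mod 103. Verify: 37 × 39 = 1443 ≡ 1 mod 103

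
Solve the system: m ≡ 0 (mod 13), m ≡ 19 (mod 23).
M = 13 × 23 = 299. M₁ = 23, y₁ ≡ 4 (mod 13). M₂ = 13, y₂ ≡ 16 (mod 23). m = 0×23×4 + 19×13×16 ≡ 65 (mod 299)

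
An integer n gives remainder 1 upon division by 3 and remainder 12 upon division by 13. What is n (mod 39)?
M = 3 × 13 = 39. M₁ = 13, y₁ ≡ 1 (mod 3). M₂ = 3, y₂ ≡ 9 (mod 13). n = 1×13×1 + 12×3×9 ≡ 25 (mod 39)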